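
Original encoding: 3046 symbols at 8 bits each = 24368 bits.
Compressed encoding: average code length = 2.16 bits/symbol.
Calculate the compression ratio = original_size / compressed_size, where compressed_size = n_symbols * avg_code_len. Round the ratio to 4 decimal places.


original_size = n_symbols * orig_bits = 3046 * 8 = 24368 bits
compressed_size = n_symbols * avg_code_len = 3046 * 2.16 = 6579.36 bits
ratio = original_size / compressed_size = 24368 / 6579.36 = 3.7037

Compression ratio = 3.7037


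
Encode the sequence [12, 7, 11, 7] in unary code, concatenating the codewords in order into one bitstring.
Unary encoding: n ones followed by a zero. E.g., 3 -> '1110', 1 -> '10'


Encode each number as n ones followed by a terminating 0:
  12 -> 1111111111110 (13 bits)
  7 -> 11111110 (8 bits)
  11 -> 111111111110 (12 bits)
  7 -> 11111110 (8 bits)
Total length = 13 + 8 + 12 + 8 = 41 bits.

Unary([12, 7, 11, 7]) = 11111111111101111111011111111111011111110 (41 bits)


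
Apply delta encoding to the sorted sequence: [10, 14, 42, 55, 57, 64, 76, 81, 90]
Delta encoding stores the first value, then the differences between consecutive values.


First value: 10
Deltas:
  14 - 10 = 4
  42 - 14 = 28
  55 - 42 = 13
  57 - 55 = 2
  64 - 57 = 7
  76 - 64 = 12
  81 - 76 = 5
  90 - 81 = 9


Delta encoded: [10, 4, 28, 13, 2, 7, 12, 5, 9]


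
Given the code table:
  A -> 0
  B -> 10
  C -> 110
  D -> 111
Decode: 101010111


Decoding:
10 -> B
10 -> B
10 -> B
111 -> D


Result: BBBD


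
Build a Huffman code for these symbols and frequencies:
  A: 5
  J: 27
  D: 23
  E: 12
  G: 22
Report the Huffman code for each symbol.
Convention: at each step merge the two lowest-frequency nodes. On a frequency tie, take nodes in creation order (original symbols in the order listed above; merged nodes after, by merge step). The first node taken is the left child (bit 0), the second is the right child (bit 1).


Huffman tree construction:
Step 1: Merge A(5) + E(12) = 17
Step 2: Merge (A+E)(17) + G(22) = 39
Step 3: Merge D(23) + J(27) = 50
Step 4: Merge ((A+E)+G)(39) + (D+J)(50) = 89
Read each symbol's code off the tree from the root (left child = 0, right child = 1).

Codes:
  A: 000 (length 3)
  J: 11 (length 2)
  D: 10 (length 2)
  E: 001 (length 3)
  G: 01 (length 2)
Average code length: 195/89 = 2.1910 bits/symbol


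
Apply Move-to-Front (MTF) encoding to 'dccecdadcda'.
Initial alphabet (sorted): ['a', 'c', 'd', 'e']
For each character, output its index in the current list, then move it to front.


MTF encoding:
'd': index 2 in ['a', 'c', 'd', 'e'] -> ['d', 'a', 'c', 'e']
'c': index 2 in ['d', 'a', 'c', 'e'] -> ['c', 'd', 'a', 'e']
'c': index 0 in ['c', 'd', 'a', 'e'] -> ['c', 'd', 'a', 'e']
'e': index 3 in ['c', 'd', 'a', 'e'] -> ['e', 'c', 'd', 'a']
'c': index 1 in ['e', 'c', 'd', 'a'] -> ['c', 'e', 'd', 'a']
'd': index 2 in ['c', 'e', 'd', 'a'] -> ['d', 'c', 'e', 'a']
'a': index 3 in ['d', 'c', 'e', 'a'] -> ['a', 'd', 'c', 'e']
'd': index 1 in ['a', 'd', 'c', 'e'] -> ['d', 'a', 'c', 'e']
'c': index 2 in ['d', 'a', 'c', 'e'] -> ['c', 'd', 'a', 'e']
'd': index 1 in ['c', 'd', 'a', 'e'] -> ['d', 'c', 'a', 'e']
'a': index 2 in ['d', 'c', 'a', 'e'] -> ['a', 'd', 'c', 'e']


Output: [2, 2, 0, 3, 1, 2, 3, 1, 2, 1, 2]


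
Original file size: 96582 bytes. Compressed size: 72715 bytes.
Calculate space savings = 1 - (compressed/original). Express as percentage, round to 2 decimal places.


ratio = compressed/original = 72715/96582 = 0.752884
savings = 1 - ratio = 1 - 0.752884 = 0.247116
as a percentage: 0.247116 * 100 = 24.71%

Space savings = 1 - 72715/96582 = 24.71%


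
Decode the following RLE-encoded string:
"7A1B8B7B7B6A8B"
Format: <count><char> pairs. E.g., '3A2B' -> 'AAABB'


Expanding each <count><char> pair:
  7A -> 'AAAAAAA'
  1B -> 'B'
  8B -> 'BBBBBBBB'
  7B -> 'BBBBBBB'
  7B -> 'BBBBBBB'
  6A -> 'AAAAAA'
  8B -> 'BBBBBBBB'

Decoded = AAAAAAABBBBBBBBBBBBBBBBBBBBBBBAAAAAABBBBBBBB


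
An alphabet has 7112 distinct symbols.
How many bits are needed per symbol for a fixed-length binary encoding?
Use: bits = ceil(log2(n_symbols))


log2(7112) = 12.796
Bracket: 2^12 = 4096 < 7112 <= 2^13 = 8192
So ceil(log2(7112)) = 13

bits = ceil(log2(7112)) = ceil(12.796) = 13 bits


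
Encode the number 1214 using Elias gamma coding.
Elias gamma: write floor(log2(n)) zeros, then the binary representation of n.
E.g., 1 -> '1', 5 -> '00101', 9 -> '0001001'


num_bits = floor(log2(1214)) + 1 = 11
leading_zeros = num_bits - 1 = 10
binary(1214) = 10010111110

Elias gamma(1214) = '0000000000' + '10010111110' = 000000000010010111110 (21 bits)


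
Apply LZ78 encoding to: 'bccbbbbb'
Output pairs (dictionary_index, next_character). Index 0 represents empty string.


LZ78 encoding steps:
Dictionary: {0: ''}
Step 1: w='' (idx 0), next='b' -> output (0, 'b'), add 'b' as idx 1
Step 2: w='' (idx 0), next='c' -> output (0, 'c'), add 'c' as idx 2
Step 3: w='c' (idx 2), next='b' -> output (2, 'b'), add 'cb' as idx 3
Step 4: w='b' (idx 1), next='b' -> output (1, 'b'), add 'bb' as idx 4
Step 5: w='bb' (idx 4), end of input -> output (4, '')


Encoded: [(0, 'b'), (0, 'c'), (2, 'b'), (1, 'b'), (4, '')]


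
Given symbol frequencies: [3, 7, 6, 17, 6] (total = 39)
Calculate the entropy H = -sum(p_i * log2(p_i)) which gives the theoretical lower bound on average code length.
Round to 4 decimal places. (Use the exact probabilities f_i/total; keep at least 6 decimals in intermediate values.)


Per-symbol terms -p_i * log2(p_i) with p_i = f_i/39:
  p = 3/39 = 0.076923: log2(p) = -3.700440, -p*log2(p) = 0.284649
  p = 7/39 = 0.179487: log2(p) = -2.478047, -p*log2(p) = 0.444778
  p = 6/39 = 0.153846: log2(p) = -2.700440, -p*log2(p) = 0.415452
  p = 17/39 = 0.435897: log2(p) = -1.197939, -p*log2(p) = 0.522179
  p = 6/39 = 0.153846: log2(p) = -2.700440, -p*log2(p) = 0.415452
H = 0.284649 + 0.444778 + 0.415452 + 0.522179 + 0.415452 = 2.082510

H = 2.0825 bits/symbol


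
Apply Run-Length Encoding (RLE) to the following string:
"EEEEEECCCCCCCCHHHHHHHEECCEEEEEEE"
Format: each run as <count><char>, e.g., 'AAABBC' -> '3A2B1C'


Scanning runs left to right:
  i=0: run of 'E' x 6 -> '6E'
  i=6: run of 'C' x 8 -> '8C'
  i=14: run of 'H' x 7 -> '7H'
  i=21: run of 'E' x 2 -> '2E'
  i=23: run of 'C' x 2 -> '2C'
  i=25: run of 'E' x 7 -> '7E'

RLE = 6E8C7H2E2C7E


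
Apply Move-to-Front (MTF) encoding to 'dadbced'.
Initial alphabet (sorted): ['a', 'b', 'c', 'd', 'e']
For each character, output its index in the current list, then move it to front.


MTF encoding:
'd': index 3 in ['a', 'b', 'c', 'd', 'e'] -> ['d', 'a', 'b', 'c', 'e']
'a': index 1 in ['d', 'a', 'b', 'c', 'e'] -> ['a', 'd', 'b', 'c', 'e']
'd': index 1 in ['a', 'd', 'b', 'c', 'e'] -> ['d', 'a', 'b', 'c', 'e']
'b': index 2 in ['d', 'a', 'b', 'c', 'e'] -> ['b', 'd', 'a', 'c', 'e']
'c': index 3 in ['b', 'd', 'a', 'c', 'e'] -> ['c', 'b', 'd', 'a', 'e']
'e': index 4 in ['c', 'b', 'd', 'a', 'e'] -> ['e', 'c', 'b', 'd', 'a']
'd': index 3 in ['e', 'c', 'b', 'd', 'a'] -> ['d', 'e', 'c', 'b', 'a']


Output: [3, 1, 1, 2, 3, 4, 3]


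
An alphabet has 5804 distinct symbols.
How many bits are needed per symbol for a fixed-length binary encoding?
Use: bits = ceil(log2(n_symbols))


log2(5804) = 12.5028
Bracket: 2^12 = 4096 < 5804 <= 2^13 = 8192
So ceil(log2(5804)) = 13

bits = ceil(log2(5804)) = ceil(12.5028) = 13 bits


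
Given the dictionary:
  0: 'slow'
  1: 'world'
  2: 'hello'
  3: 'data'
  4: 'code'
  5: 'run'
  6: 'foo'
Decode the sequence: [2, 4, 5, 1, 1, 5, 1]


Look up each index in the dictionary:
  2 -> 'hello'
  4 -> 'code'
  5 -> 'run'
  1 -> 'world'
  1 -> 'world'
  5 -> 'run'
  1 -> 'world'

Decoded: "hello code run world world run world"


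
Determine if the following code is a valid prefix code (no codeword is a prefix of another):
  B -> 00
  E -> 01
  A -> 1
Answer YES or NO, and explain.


Checking each pair (does one codeword prefix another?):
  B='00' vs E='01': no prefix
  B='00' vs A='1': no prefix
  E='01' vs B='00': no prefix
  E='01' vs A='1': no prefix
  A='1' vs B='00': no prefix
  A='1' vs E='01': no prefix
No violation found over all pairs.

YES -- this is a valid prefix code. No codeword is a prefix of any other codeword.


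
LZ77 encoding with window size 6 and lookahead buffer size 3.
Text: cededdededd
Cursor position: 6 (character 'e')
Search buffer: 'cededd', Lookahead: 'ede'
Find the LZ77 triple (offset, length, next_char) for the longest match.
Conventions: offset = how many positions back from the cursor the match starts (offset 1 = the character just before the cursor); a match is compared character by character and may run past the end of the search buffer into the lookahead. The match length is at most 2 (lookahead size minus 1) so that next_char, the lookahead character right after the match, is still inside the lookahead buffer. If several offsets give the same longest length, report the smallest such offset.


Try each offset into the search buffer:
  offset=1 (pos 5, char 'd'): match length 0
  offset=2 (pos 4, char 'd'): match length 0
  offset=3 (pos 3, char 'e'): match length 2
  offset=4 (pos 2, char 'd'): match length 0
  offset=5 (pos 1, char 'e'): match length 2
  offset=6 (pos 0, char 'c'): match length 0
Longest match has length 2, found at offsets 3, 5; take the smallest, offset 3.
next_char = character at position 6 + 2 = 8 -> 'e'

Best match: offset=3, length=2 (matching 'ed' starting at position 3)
LZ77 triple: (3, 2, 'e')


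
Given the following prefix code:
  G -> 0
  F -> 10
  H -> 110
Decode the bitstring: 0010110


Decoding step by step:
Bits 0 -> G
Bits 0 -> G
Bits 10 -> F
Bits 110 -> H


Decoded message: GGFH


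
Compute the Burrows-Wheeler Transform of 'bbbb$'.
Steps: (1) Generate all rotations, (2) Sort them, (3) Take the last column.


Rotations (sorted):
  0: $bbbb -> last char: b
  1: b$bbb -> last char: b
  2: bb$bb -> last char: b
  3: bbb$b -> last char: b
  4: bbbb$ -> last char: $


BWT = bbbb$


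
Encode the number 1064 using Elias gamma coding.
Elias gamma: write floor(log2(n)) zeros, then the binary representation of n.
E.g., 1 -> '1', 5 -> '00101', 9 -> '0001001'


num_bits = floor(log2(1064)) + 1 = 11
leading_zeros = num_bits - 1 = 10
binary(1064) = 10000101000

Elias gamma(1064) = '0000000000' + '10000101000' = 000000000010000101000 (21 bits)


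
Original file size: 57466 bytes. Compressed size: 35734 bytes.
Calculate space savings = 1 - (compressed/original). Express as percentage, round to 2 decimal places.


ratio = compressed/original = 35734/57466 = 0.621829
savings = 1 - ratio = 1 - 0.621829 = 0.378171
as a percentage: 0.378171 * 100 = 37.82%

Space savings = 1 - 35734/57466 = 37.82%


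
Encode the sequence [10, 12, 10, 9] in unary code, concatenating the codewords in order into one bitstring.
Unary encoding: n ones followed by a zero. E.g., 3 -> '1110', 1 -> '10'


Encode each number as n ones followed by a terminating 0:
  10 -> 11111111110 (11 bits)
  12 -> 1111111111110 (13 bits)
  10 -> 11111111110 (11 bits)
  9 -> 1111111110 (10 bits)
Total length = 11 + 13 + 11 + 10 = 45 bits.

Unary([10, 12, 10, 9]) = 111111111101111111111110111111111101111111110 (45 bits)


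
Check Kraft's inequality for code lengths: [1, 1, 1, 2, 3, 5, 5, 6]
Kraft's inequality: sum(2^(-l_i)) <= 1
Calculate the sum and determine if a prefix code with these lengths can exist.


Sum = 2^(-1) + 2^(-1) + 2^(-1) + 2^(-2) + 2^(-3) + 2^(-5) + 2^(-5) + 2^(-6)
    = 0.5 + 0.5 + 0.5 + 0.25 + 0.125 + 0.03125 + 0.03125 + 0.015625
    = 125/64 = 1.953125
Since 1.953125 > 1, Kraft's inequality is NOT satisfied.
A prefix code with these lengths CANNOT exist.

Kraft sum = 1.953125. Not satisfied.


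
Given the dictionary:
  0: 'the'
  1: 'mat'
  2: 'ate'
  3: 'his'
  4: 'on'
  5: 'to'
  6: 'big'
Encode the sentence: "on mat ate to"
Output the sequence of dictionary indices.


Look up each word in the dictionary:
  'on' -> 4
  'mat' -> 1
  'ate' -> 2
  'to' -> 5

Encoded: [4, 1, 2, 5]


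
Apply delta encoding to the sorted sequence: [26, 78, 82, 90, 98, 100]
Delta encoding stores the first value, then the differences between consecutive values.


First value: 26
Deltas:
  78 - 26 = 52
  82 - 78 = 4
  90 - 82 = 8
  98 - 90 = 8
  100 - 98 = 2


Delta encoded: [26, 52, 4, 8, 8, 2]


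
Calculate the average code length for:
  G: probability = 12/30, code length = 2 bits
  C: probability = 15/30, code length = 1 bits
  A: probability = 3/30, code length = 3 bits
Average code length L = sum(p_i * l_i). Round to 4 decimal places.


Weighted contributions p_i * l_i:
  G: (12/30) * 2 = 24/30
  C: (15/30) * 1 = 15/30
  A: (3/30) * 3 = 9/30
Sum = (24 + 15 + 9)/30 = 48/30

L = 48/30 = 1.6000 bits/symbol


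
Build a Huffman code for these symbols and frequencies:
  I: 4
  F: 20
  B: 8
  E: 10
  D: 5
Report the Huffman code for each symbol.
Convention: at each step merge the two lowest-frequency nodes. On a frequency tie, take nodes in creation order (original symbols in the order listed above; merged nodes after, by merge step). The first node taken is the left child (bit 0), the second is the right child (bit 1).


Huffman tree construction:
Step 1: Merge I(4) + D(5) = 9
Step 2: Merge B(8) + (I+D)(9) = 17
Step 3: Merge E(10) + (B+(I+D))(17) = 27
Step 4: Merge F(20) + (E+(B+(I+D)))(27) = 47
Read each symbol's code off the tree from the root (left child = 0, right child = 1).

Codes:
  I: 1110 (length 4)
  F: 0 (length 1)
  B: 110 (length 3)
  E: 10 (length 2)
  D: 1111 (length 4)
Average code length: 100/47 = 2.1277 bits/symbol


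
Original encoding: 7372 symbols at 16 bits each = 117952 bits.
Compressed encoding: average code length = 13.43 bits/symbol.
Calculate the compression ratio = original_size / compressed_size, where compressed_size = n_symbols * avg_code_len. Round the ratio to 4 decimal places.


original_size = n_symbols * orig_bits = 7372 * 16 = 117952 bits
compressed_size = n_symbols * avg_code_len = 7372 * 13.43 = 99005.96 bits
ratio = original_size / compressed_size = 117952 / 99005.96 = 1.1914

Compression ratio = 1.1914


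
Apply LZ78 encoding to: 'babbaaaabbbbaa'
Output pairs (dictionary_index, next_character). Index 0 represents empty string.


LZ78 encoding steps:
Dictionary: {0: ''}
Step 1: w='' (idx 0), next='b' -> output (0, 'b'), add 'b' as idx 1
Step 2: w='' (idx 0), next='a' -> output (0, 'a'), add 'a' as idx 2
Step 3: w='b' (idx 1), next='b' -> output (1, 'b'), add 'bb' as idx 3
Step 4: w='a' (idx 2), next='a' -> output (2, 'a'), add 'aa' as idx 4
Step 5: w='aa' (idx 4), next='b' -> output (4, 'b'), add 'aab' as idx 5
Step 6: w='bb' (idx 3), next='b' -> output (3, 'b'), add 'bbb' as idx 6
Step 7: w='aa' (idx 4), end of input -> output (4, '')


Encoded: [(0, 'b'), (0, 'a'), (1, 'b'), (2, 'a'), (4, 'b'), (3, 'b'), (4, '')]


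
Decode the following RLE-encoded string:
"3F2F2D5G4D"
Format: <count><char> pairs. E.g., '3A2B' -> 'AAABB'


Expanding each <count><char> pair:
  3F -> 'FFF'
  2F -> 'FF'
  2D -> 'DD'
  5G -> 'GGGGG'
  4D -> 'DDDD'

Decoded = FFFFFDDGGGGGDDDD


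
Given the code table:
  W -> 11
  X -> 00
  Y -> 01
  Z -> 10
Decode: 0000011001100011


Decoding:
00 -> X
00 -> X
01 -> Y
10 -> Z
01 -> Y
10 -> Z
00 -> X
11 -> W


Result: XXYZYZXW


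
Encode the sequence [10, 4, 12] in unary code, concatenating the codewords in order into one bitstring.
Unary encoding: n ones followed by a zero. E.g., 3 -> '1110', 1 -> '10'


Encode each number as n ones followed by a terminating 0:
  10 -> 11111111110 (11 bits)
  4 -> 11110 (5 bits)
  12 -> 1111111111110 (13 bits)
Total length = 11 + 5 + 13 = 29 bits.

Unary([10, 4, 12]) = 11111111110111101111111111110 (29 bits)


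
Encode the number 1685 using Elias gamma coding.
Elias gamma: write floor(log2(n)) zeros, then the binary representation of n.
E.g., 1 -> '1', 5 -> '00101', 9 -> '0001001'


num_bits = floor(log2(1685)) + 1 = 11
leading_zeros = num_bits - 1 = 10
binary(1685) = 11010010101

Elias gamma(1685) = '0000000000' + '11010010101' = 000000000011010010101 (21 bits)


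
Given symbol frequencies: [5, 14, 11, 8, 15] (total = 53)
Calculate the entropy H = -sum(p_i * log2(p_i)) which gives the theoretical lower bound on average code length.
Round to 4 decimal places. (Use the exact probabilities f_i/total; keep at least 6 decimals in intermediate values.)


Per-symbol terms -p_i * log2(p_i) with p_i = f_i/53:
  p = 5/53 = 0.094340: log2(p) = -3.405992, -p*log2(p) = 0.321320
  p = 14/53 = 0.264151: log2(p) = -1.920566, -p*log2(p) = 0.507319
  p = 11/53 = 0.207547: log2(p) = -2.268489, -p*log2(p) = 0.470818
  p = 8/53 = 0.150943: log2(p) = -2.727920, -p*log2(p) = 0.411762
  p = 15/53 = 0.283019: log2(p) = -1.821030, -p*log2(p) = 0.515386
H = 0.321320 + 0.507319 + 0.470818 + 0.411762 + 0.515386 = 2.226605

H = 2.2266 bits/symbol


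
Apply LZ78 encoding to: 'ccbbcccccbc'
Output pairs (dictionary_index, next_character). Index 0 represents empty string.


LZ78 encoding steps:
Dictionary: {0: ''}
Step 1: w='' (idx 0), next='c' -> output (0, 'c'), add 'c' as idx 1
Step 2: w='c' (idx 1), next='b' -> output (1, 'b'), add 'cb' as idx 2
Step 3: w='' (idx 0), next='b' -> output (0, 'b'), add 'b' as idx 3
Step 4: w='c' (idx 1), next='c' -> output (1, 'c'), add 'cc' as idx 4
Step 5: w='cc' (idx 4), next='c' -> output (4, 'c'), add 'ccc' as idx 5
Step 6: w='b' (idx 3), next='c' -> output (3, 'c'), add 'bc' as idx 6


Encoded: [(0, 'c'), (1, 'b'), (0, 'b'), (1, 'c'), (4, 'c'), (3, 'c')]


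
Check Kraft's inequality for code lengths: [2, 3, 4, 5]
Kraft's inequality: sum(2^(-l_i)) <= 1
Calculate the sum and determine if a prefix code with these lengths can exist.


Sum = 2^(-2) + 2^(-3) + 2^(-4) + 2^(-5)
    = 0.25 + 0.125 + 0.0625 + 0.03125
    = 15/32 = 0.46875
Since 0.46875 <= 1, Kraft's inequality IS satisfied.
A prefix code with these lengths CAN exist.

Kraft sum = 0.46875. Satisfied.


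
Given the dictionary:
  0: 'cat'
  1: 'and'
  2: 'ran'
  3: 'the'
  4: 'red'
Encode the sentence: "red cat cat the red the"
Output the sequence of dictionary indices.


Look up each word in the dictionary:
  'red' -> 4
  'cat' -> 0
  'cat' -> 0
  'the' -> 3
  'red' -> 4
  'the' -> 3

Encoded: [4, 0, 0, 3, 4, 3]


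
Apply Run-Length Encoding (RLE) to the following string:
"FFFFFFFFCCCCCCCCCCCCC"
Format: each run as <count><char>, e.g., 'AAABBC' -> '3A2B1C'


Scanning runs left to right:
  i=0: run of 'F' x 8 -> '8F'
  i=8: run of 'C' x 13 -> '13C'

RLE = 8F13C


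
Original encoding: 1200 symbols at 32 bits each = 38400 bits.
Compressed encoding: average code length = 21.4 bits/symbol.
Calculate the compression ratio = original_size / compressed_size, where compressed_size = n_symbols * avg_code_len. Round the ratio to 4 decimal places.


original_size = n_symbols * orig_bits = 1200 * 32 = 38400 bits
compressed_size = n_symbols * avg_code_len = 1200 * 21.4 = 25680.0 bits
ratio = original_size / compressed_size = 38400 / 25680.0 = 1.4953

Compression ratio = 1.4953


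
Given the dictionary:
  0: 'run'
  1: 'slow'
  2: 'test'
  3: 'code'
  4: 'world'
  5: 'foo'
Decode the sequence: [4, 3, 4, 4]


Look up each index in the dictionary:
  4 -> 'world'
  3 -> 'code'
  4 -> 'world'
  4 -> 'world'

Decoded: "world code world world"


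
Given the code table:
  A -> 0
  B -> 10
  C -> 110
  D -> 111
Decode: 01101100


Decoding:
0 -> A
110 -> C
110 -> C
0 -> A


Result: ACCA


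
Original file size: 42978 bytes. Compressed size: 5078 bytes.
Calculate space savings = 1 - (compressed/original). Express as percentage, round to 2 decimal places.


ratio = compressed/original = 5078/42978 = 0.118153
savings = 1 - ratio = 1 - 0.118153 = 0.881847
as a percentage: 0.881847 * 100 = 88.18%

Space savings = 1 - 5078/42978 = 88.18%


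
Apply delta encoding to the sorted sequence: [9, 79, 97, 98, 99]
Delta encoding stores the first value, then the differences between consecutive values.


First value: 9
Deltas:
  79 - 9 = 70
  97 - 79 = 18
  98 - 97 = 1
  99 - 98 = 1


Delta encoded: [9, 70, 18, 1, 1]


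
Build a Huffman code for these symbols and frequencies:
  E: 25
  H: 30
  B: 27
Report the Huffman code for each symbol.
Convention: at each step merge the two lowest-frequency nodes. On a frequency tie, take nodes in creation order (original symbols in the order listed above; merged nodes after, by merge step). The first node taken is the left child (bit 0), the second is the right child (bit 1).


Huffman tree construction:
Step 1: Merge E(25) + B(27) = 52
Step 2: Merge H(30) + (E+B)(52) = 82
Read each symbol's code off the tree from the root (left child = 0, right child = 1).

Codes:
  E: 10 (length 2)
  H: 0 (length 1)
  B: 11 (length 2)
Average code length: 134/82 = 1.6341 bits/symbol


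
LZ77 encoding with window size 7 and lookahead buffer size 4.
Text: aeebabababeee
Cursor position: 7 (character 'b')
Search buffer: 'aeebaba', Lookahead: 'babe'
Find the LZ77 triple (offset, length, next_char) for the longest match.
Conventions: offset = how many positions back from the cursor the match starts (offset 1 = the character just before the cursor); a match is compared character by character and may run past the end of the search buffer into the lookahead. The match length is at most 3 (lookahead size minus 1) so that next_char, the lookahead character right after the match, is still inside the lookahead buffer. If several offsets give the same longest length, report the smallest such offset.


Try each offset into the search buffer:
  offset=1 (pos 6, char 'a'): match length 0
  offset=2 (pos 5, char 'b'): match length 3
  offset=3 (pos 4, char 'a'): match length 0
  offset=4 (pos 3, char 'b'): match length 3
  offset=5 (pos 2, char 'e'): match length 0
  offset=6 (pos 1, char 'e'): match length 0
  offset=7 (pos 0, char 'a'): match length 0
Longest match has length 3, found at offsets 2, 4; take the smallest, offset 2.
next_char = character at position 7 + 3 = 10 -> 'e'

Best match: offset=2, length=3 (matching 'bab' starting at position 5)
LZ77 triple: (2, 3, 'e')


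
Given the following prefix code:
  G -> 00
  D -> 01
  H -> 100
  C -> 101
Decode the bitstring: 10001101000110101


Decoding step by step:
Bits 100 -> H
Bits 01 -> D
Bits 101 -> C
Bits 00 -> G
Bits 01 -> D
Bits 101 -> C
Bits 01 -> D


Decoded message: HDCGDCD


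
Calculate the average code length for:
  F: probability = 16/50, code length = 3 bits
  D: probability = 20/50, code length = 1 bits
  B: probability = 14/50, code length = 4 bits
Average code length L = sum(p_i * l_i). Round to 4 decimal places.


Weighted contributions p_i * l_i:
  F: (16/50) * 3 = 48/50
  D: (20/50) * 1 = 20/50
  B: (14/50) * 4 = 56/50
Sum = (48 + 20 + 56)/50 = 124/50

L = 124/50 = 2.4800 bits/symbol


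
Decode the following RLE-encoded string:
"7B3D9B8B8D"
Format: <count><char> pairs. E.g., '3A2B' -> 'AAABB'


Expanding each <count><char> pair:
  7B -> 'BBBBBBB'
  3D -> 'DDD'
  9B -> 'BBBBBBBBB'
  8B -> 'BBBBBBBB'
  8D -> 'DDDDDDDD'

Decoded = BBBBBBBDDDBBBBBBBBBBBBBBBBBDDDDDDDD


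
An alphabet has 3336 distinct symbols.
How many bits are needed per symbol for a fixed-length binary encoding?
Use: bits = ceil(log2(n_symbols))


log2(3336) = 11.7039
Bracket: 2^11 = 2048 < 3336 <= 2^12 = 4096
So ceil(log2(3336)) = 12

bits = ceil(log2(3336)) = ceil(11.7039) = 12 bits


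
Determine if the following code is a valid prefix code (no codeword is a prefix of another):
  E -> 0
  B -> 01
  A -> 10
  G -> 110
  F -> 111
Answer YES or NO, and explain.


Checking each pair (does one codeword prefix another?):
  E='0' vs B='01': prefix -- VIOLATION

NO -- this is NOT a valid prefix code. E (0) is a prefix of B (01).


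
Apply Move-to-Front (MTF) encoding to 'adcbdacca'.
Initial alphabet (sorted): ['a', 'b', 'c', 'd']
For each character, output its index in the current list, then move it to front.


MTF encoding:
'a': index 0 in ['a', 'b', 'c', 'd'] -> ['a', 'b', 'c', 'd']
'd': index 3 in ['a', 'b', 'c', 'd'] -> ['d', 'a', 'b', 'c']
'c': index 3 in ['d', 'a', 'b', 'c'] -> ['c', 'd', 'a', 'b']
'b': index 3 in ['c', 'd', 'a', 'b'] -> ['b', 'c', 'd', 'a']
'd': index 2 in ['b', 'c', 'd', 'a'] -> ['d', 'b', 'c', 'a']
'a': index 3 in ['d', 'b', 'c', 'a'] -> ['a', 'd', 'b', 'c']
'c': index 3 in ['a', 'd', 'b', 'c'] -> ['c', 'a', 'd', 'b']
'c': index 0 in ['c', 'a', 'd', 'b'] -> ['c', 'a', 'd', 'b']
'a': index 1 in ['c', 'a', 'd', 'b'] -> ['a', 'c', 'd', 'b']


Output: [0, 3, 3, 3, 2, 3, 3, 0, 1]


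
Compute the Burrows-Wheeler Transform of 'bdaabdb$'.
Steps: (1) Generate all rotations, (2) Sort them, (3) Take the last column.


Rotations (sorted):
  0: $bdaabdb -> last char: b
  1: aabdb$bd -> last char: d
  2: abdb$bda -> last char: a
  3: b$bdaabd -> last char: d
  4: bdaabdb$ -> last char: $
  5: bdb$bdaa -> last char: a
  6: daabdb$b -> last char: b
  7: db$bdaab -> last char: b


BWT = bdad$abb


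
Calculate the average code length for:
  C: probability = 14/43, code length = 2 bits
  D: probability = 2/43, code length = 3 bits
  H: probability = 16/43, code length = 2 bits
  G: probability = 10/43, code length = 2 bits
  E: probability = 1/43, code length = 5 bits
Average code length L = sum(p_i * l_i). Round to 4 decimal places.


Weighted contributions p_i * l_i:
  C: (14/43) * 2 = 28/43
  D: (2/43) * 3 = 6/43
  H: (16/43) * 2 = 32/43
  G: (10/43) * 2 = 20/43
  E: (1/43) * 5 = 5/43
Sum = (28 + 6 + 32 + 20 + 5)/43 = 91/43

L = 91/43 = 2.1163 bits/symbol


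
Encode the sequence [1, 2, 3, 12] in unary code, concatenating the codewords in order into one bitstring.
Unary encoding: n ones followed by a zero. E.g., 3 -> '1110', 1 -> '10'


Encode each number as n ones followed by a terminating 0:
  1 -> 10 (2 bits)
  2 -> 110 (3 bits)
  3 -> 1110 (4 bits)
  12 -> 1111111111110 (13 bits)
Total length = 2 + 3 + 4 + 13 = 22 bits.

Unary([1, 2, 3, 12]) = 1011011101111111111110 (22 bits)


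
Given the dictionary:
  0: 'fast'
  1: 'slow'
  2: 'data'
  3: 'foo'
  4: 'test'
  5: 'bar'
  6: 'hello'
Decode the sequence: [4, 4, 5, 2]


Look up each index in the dictionary:
  4 -> 'test'
  4 -> 'test'
  5 -> 'bar'
  2 -> 'data'

Decoded: "test test bar data"


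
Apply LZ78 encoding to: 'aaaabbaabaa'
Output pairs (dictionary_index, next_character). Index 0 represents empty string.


LZ78 encoding steps:
Dictionary: {0: ''}
Step 1: w='' (idx 0), next='a' -> output (0, 'a'), add 'a' as idx 1
Step 2: w='a' (idx 1), next='a' -> output (1, 'a'), add 'aa' as idx 2
Step 3: w='a' (idx 1), next='b' -> output (1, 'b'), add 'ab' as idx 3
Step 4: w='' (idx 0), next='b' -> output (0, 'b'), add 'b' as idx 4
Step 5: w='aa' (idx 2), next='b' -> output (2, 'b'), add 'aab' as idx 5
Step 6: w='aa' (idx 2), end of input -> output (2, '')


Encoded: [(0, 'a'), (1, 'a'), (1, 'b'), (0, 'b'), (2, 'b'), (2, '')]


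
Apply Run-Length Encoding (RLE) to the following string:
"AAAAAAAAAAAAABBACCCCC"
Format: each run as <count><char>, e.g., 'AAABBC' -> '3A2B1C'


Scanning runs left to right:
  i=0: run of 'A' x 13 -> '13A'
  i=13: run of 'B' x 2 -> '2B'
  i=15: run of 'A' x 1 -> '1A'
  i=16: run of 'C' x 5 -> '5C'

RLE = 13A2B1A5C


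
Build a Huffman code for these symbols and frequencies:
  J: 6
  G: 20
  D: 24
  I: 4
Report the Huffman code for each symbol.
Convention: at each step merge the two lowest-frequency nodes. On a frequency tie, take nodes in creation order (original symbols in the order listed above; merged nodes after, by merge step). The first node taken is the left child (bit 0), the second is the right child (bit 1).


Huffman tree construction:
Step 1: Merge I(4) + J(6) = 10
Step 2: Merge (I+J)(10) + G(20) = 30
Step 3: Merge D(24) + ((I+J)+G)(30) = 54
Read each symbol's code off the tree from the root (left child = 0, right child = 1).

Codes:
  J: 101 (length 3)
  G: 11 (length 2)
  D: 0 (length 1)
  I: 100 (length 3)
Average code length: 94/54 = 1.7407 bits/symbol


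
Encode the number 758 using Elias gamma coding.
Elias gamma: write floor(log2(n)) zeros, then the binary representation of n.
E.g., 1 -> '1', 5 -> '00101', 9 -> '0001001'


num_bits = floor(log2(758)) + 1 = 10
leading_zeros = num_bits - 1 = 9
binary(758) = 1011110110

Elias gamma(758) = '000000000' + '1011110110' = 0000000001011110110 (19 bits)


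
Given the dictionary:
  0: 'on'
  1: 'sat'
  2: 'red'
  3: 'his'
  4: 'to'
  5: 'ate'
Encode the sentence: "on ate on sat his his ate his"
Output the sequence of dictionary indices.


Look up each word in the dictionary:
  'on' -> 0
  'ate' -> 5
  'on' -> 0
  'sat' -> 1
  'his' -> 3
  'his' -> 3
  'ate' -> 5
  'his' -> 3

Encoded: [0, 5, 0, 1, 3, 3, 5, 3]


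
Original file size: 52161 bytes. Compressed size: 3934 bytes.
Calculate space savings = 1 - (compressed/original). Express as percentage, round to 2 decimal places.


ratio = compressed/original = 3934/52161 = 0.07542
savings = 1 - ratio = 1 - 0.07542 = 0.92458
as a percentage: 0.92458 * 100 = 92.46%

Space savings = 1 - 3934/52161 = 92.46%


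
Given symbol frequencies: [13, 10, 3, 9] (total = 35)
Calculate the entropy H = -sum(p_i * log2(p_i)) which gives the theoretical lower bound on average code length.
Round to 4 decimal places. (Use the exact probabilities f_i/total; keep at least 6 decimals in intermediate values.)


Per-symbol terms -p_i * log2(p_i) with p_i = f_i/35:
  p = 13/35 = 0.371429: log2(p) = -1.428843, -p*log2(p) = 0.530713
  p = 10/35 = 0.285714: log2(p) = -1.807355, -p*log2(p) = 0.516387
  p = 3/35 = 0.085714: log2(p) = -3.544321, -p*log2(p) = 0.303799
  p = 9/35 = 0.257143: log2(p) = -1.959358, -p*log2(p) = 0.503835
H = 0.530713 + 0.516387 + 0.303799 + 0.503835 = 1.854734

H = 1.8547 bits/symbol


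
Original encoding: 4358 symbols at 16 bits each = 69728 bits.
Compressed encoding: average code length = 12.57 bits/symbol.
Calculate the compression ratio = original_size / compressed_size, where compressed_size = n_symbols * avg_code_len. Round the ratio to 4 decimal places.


original_size = n_symbols * orig_bits = 4358 * 16 = 69728 bits
compressed_size = n_symbols * avg_code_len = 4358 * 12.57 = 54780.06 bits
ratio = original_size / compressed_size = 69728 / 54780.06 = 1.2729

Compression ratio = 1.2729


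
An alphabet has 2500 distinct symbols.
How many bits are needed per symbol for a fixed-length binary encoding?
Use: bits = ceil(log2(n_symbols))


log2(2500) = 11.2877
Bracket: 2^11 = 2048 < 2500 <= 2^12 = 4096
So ceil(log2(2500)) = 12

bits = ceil(log2(2500)) = ceil(11.2877) = 12 bits


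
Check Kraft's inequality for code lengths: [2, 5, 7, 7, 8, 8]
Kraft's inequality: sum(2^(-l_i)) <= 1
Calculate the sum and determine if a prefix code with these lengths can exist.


Sum = 2^(-2) + 2^(-5) + 2^(-7) + 2^(-7) + 2^(-8) + 2^(-8)
    = 0.25 + 0.03125 + 0.0078125 + 0.0078125 + 0.00390625 + 0.00390625
    = 78/256 = 0.3046875
Since 0.3046875 <= 1, Kraft's inequality IS satisfied.
A prefix code with these lengths CAN exist.

Kraft sum = 0.3046875. Satisfied.


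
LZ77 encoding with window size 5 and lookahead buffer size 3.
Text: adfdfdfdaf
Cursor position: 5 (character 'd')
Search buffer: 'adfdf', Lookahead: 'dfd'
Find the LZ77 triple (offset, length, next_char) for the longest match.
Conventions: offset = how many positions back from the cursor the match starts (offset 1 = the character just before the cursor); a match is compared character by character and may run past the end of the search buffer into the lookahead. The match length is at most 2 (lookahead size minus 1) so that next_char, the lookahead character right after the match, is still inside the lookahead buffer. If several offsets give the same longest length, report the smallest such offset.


Try each offset into the search buffer:
  offset=1 (pos 4, char 'f'): match length 0
  offset=2 (pos 3, char 'd'): match length 2
  offset=3 (pos 2, char 'f'): match length 0
  offset=4 (pos 1, char 'd'): match length 2
  offset=5 (pos 0, char 'a'): match length 0
Longest match has length 2, found at offsets 2, 4; take the smallest, offset 2.
next_char = character at position 5 + 2 = 7 -> 'd'

Best match: offset=2, length=2 (matching 'df' starting at position 3)
LZ77 triple: (2, 2, 'd')


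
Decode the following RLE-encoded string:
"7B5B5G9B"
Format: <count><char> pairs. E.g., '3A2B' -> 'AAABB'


Expanding each <count><char> pair:
  7B -> 'BBBBBBB'
  5B -> 'BBBBB'
  5G -> 'GGGGG'
  9B -> 'BBBBBBBBB'

Decoded = BBBBBBBBBBBBGGGGGBBBBBBBBB


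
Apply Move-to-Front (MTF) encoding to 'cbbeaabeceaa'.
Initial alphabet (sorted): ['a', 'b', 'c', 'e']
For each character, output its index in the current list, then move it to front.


MTF encoding:
'c': index 2 in ['a', 'b', 'c', 'e'] -> ['c', 'a', 'b', 'e']
'b': index 2 in ['c', 'a', 'b', 'e'] -> ['b', 'c', 'a', 'e']
'b': index 0 in ['b', 'c', 'a', 'e'] -> ['b', 'c', 'a', 'e']
'e': index 3 in ['b', 'c', 'a', 'e'] -> ['e', 'b', 'c', 'a']
'a': index 3 in ['e', 'b', 'c', 'a'] -> ['a', 'e', 'b', 'c']
'a': index 0 in ['a', 'e', 'b', 'c'] -> ['a', 'e', 'b', 'c']
'b': index 2 in ['a', 'e', 'b', 'c'] -> ['b', 'a', 'e', 'c']
'e': index 2 in ['b', 'a', 'e', 'c'] -> ['e', 'b', 'a', 'c']
'c': index 3 in ['e', 'b', 'a', 'c'] -> ['c', 'e', 'b', 'a']
'e': index 1 in ['c', 'e', 'b', 'a'] -> ['e', 'c', 'b', 'a']
'a': index 3 in ['e', 'c', 'b', 'a'] -> ['a', 'e', 'c', 'b']
'a': index 0 in ['a', 'e', 'c', 'b'] -> ['a', 'e', 'c', 'b']


Output: [2, 2, 0, 3, 3, 0, 2, 2, 3, 1, 3, 0]


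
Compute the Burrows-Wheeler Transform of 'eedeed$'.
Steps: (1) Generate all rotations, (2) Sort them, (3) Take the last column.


Rotations (sorted):
  0: $eedeed -> last char: d
  1: d$eedee -> last char: e
  2: deed$ee -> last char: e
  3: ed$eede -> last char: e
  4: edeed$e -> last char: e
  5: eed$eed -> last char: d
  6: eedeed$ -> last char: $


BWT = deeeed$


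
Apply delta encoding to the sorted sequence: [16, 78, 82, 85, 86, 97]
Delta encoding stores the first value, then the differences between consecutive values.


First value: 16
Deltas:
  78 - 16 = 62
  82 - 78 = 4
  85 - 82 = 3
  86 - 85 = 1
  97 - 86 = 11


Delta encoded: [16, 62, 4, 3, 1, 11]


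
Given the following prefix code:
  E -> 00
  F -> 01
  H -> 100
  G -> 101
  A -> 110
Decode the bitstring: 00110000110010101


Decoding step by step:
Bits 00 -> E
Bits 110 -> A
Bits 00 -> E
Bits 01 -> F
Bits 100 -> H
Bits 101 -> G
Bits 01 -> F


Decoded message: EAEFHGF


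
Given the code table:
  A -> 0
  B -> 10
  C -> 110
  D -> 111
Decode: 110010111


Decoding:
110 -> C
0 -> A
10 -> B
111 -> D


Result: CABD


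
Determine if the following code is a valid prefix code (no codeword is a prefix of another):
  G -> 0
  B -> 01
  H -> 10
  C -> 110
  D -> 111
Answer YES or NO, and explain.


Checking each pair (does one codeword prefix another?):
  G='0' vs B='01': prefix -- VIOLATION

NO -- this is NOT a valid prefix code. G (0) is a prefix of B (01).


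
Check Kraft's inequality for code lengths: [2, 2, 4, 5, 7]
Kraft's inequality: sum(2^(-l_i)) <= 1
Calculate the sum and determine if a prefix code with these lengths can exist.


Sum = 2^(-2) + 2^(-2) + 2^(-4) + 2^(-5) + 2^(-7)
    = 0.25 + 0.25 + 0.0625 + 0.03125 + 0.0078125
    = 77/128 = 0.6015625
Since 0.6015625 <= 1, Kraft's inequality IS satisfied.
A prefix code with these lengths CAN exist.

Kraft sum = 0.6015625. Satisfied.


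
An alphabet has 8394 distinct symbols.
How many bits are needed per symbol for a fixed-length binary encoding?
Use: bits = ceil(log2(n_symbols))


log2(8394) = 13.0351
Bracket: 2^13 = 8192 < 8394 <= 2^14 = 16384
So ceil(log2(8394)) = 14

bits = ceil(log2(8394)) = ceil(13.0351) = 14 bits


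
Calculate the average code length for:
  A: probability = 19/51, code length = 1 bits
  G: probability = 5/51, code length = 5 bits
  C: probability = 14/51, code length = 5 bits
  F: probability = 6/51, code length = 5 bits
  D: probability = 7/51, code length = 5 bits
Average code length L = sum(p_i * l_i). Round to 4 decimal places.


Weighted contributions p_i * l_i:
  A: (19/51) * 1 = 19/51
  G: (5/51) * 5 = 25/51
  C: (14/51) * 5 = 70/51
  F: (6/51) * 5 = 30/51
  D: (7/51) * 5 = 35/51
Sum = (19 + 25 + 70 + 30 + 35)/51 = 179/51

L = 179/51 = 3.5098 bits/symbol


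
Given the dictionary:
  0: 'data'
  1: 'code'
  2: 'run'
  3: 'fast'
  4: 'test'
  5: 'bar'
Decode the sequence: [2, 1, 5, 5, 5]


Look up each index in the dictionary:
  2 -> 'run'
  1 -> 'code'
  5 -> 'bar'
  5 -> 'bar'
  5 -> 'bar'

Decoded: "run code bar bar bar"


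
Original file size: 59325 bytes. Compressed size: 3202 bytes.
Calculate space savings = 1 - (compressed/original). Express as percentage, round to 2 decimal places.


ratio = compressed/original = 3202/59325 = 0.053974
savings = 1 - ratio = 1 - 0.053974 = 0.946026
as a percentage: 0.946026 * 100 = 94.6%

Space savings = 1 - 3202/59325 = 94.6%


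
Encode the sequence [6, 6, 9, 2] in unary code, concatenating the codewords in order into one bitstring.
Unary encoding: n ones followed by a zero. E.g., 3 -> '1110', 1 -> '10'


Encode each number as n ones followed by a terminating 0:
  6 -> 1111110 (7 bits)
  6 -> 1111110 (7 bits)
  9 -> 1111111110 (10 bits)
  2 -> 110 (3 bits)
Total length = 7 + 7 + 10 + 3 = 27 bits.

Unary([6, 6, 9, 2]) = 111111011111101111111110110 (27 bits)


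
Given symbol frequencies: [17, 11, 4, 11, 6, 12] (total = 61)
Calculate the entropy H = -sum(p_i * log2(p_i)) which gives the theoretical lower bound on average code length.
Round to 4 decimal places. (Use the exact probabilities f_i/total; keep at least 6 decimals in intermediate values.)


Per-symbol terms -p_i * log2(p_i) with p_i = f_i/61:
  p = 17/61 = 0.278689: log2(p) = -1.843274, -p*log2(p) = 0.513699
  p = 11/61 = 0.180328: log2(p) = -2.471306, -p*log2(p) = 0.445645
  p = 4/61 = 0.065574: log2(p) = -3.930737, -p*log2(p) = 0.257753
  p = 11/61 = 0.180328: log2(p) = -2.471306, -p*log2(p) = 0.445645
  p = 6/61 = 0.098361: log2(p) = -3.345775, -p*log2(p) = 0.329093
  p = 12/61 = 0.196721: log2(p) = -2.345775, -p*log2(p) = 0.461464
H = 0.513699 + 0.445645 + 0.257753 + 0.445645 + 0.329093 + 0.461464 = 2.453299

H = 2.4533 bits/symbol


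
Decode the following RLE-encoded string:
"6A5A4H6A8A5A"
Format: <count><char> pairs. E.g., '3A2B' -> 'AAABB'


Expanding each <count><char> pair:
  6A -> 'AAAAAA'
  5A -> 'AAAAA'
  4H -> 'HHHH'
  6A -> 'AAAAAA'
  8A -> 'AAAAAAAA'
  5A -> 'AAAAA'

Decoded = AAAAAAAAAAAHHHHAAAAAAAAAAAAAAAAAAA


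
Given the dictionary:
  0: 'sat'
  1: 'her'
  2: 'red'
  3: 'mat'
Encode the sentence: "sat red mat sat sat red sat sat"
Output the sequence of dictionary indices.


Look up each word in the dictionary:
  'sat' -> 0
  'red' -> 2
  'mat' -> 3
  'sat' -> 0
  'sat' -> 0
  'red' -> 2
  'sat' -> 0
  'sat' -> 0

Encoded: [0, 2, 3, 0, 0, 2, 0, 0]


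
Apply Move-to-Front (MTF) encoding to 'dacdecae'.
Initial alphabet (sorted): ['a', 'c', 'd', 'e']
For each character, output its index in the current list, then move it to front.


MTF encoding:
'd': index 2 in ['a', 'c', 'd', 'e'] -> ['d', 'a', 'c', 'e']
'a': index 1 in ['d', 'a', 'c', 'e'] -> ['a', 'd', 'c', 'e']
'c': index 2 in ['a', 'd', 'c', 'e'] -> ['c', 'a', 'd', 'e']
'd': index 2 in ['c', 'a', 'd', 'e'] -> ['d', 'c', 'a', 'e']
'e': index 3 in ['d', 'c', 'a', 'e'] -> ['e', 'd', 'c', 'a']
'c': index 2 in ['e', 'd', 'c', 'a'] -> ['c', 'e', 'd', 'a']
'a': index 3 in ['c', 'e', 'd', 'a'] -> ['a', 'c', 'e', 'd']
'e': index 2 in ['a', 'c', 'e', 'd'] -> ['e', 'a', 'c', 'd']


Output: [2, 1, 2, 2, 3, 2, 3, 2]


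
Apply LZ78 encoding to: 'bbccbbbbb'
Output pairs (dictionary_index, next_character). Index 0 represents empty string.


LZ78 encoding steps:
Dictionary: {0: ''}
Step 1: w='' (idx 0), next='b' -> output (0, 'b'), add 'b' as idx 1
Step 2: w='b' (idx 1), next='c' -> output (1, 'c'), add 'bc' as idx 2
Step 3: w='' (idx 0), next='c' -> output (0, 'c'), add 'c' as idx 3
Step 4: w='b' (idx 1), next='b' -> output (1, 'b'), add 'bb' as idx 4
Step 5: w='bb' (idx 4), next='b' -> output (4, 'b'), add 'bbb' as idx 5


Encoded: [(0, 'b'), (1, 'c'), (0, 'c'), (1, 'b'), (4, 'b')]
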